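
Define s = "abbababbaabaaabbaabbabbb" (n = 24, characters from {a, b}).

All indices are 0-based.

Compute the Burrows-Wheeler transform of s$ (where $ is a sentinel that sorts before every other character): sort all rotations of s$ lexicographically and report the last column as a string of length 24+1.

bbbababba$abbabbbabbaaaaa

rank  rotation                   last
    0  $abbababbaabaaabbaabbabbb  b
    1  aaabbaabbabbb$abbababbaab  b
    2  aabaaabbaabbabbb$abbababb  b
    3  aabbaabbabbb$abbababbaaba  a
    4  aabbabbb$abbababbaabaaabb  b
    5  abaaabbaabbabbb$abbababba  a
    6  ababbaabaaabbaabbabbb$abb  b
    7  abbaabaaabbaabbabbb$abbab  b
    8  abbaabbabbb$abbababbaabaa  a
    9  abbababbaabaaabbaabbabbb$  $
   10  abbabbb$abbababbaabaaabba  a
   11  abbb$abbababbaabaaabbaabb  b
   12  b$abbababbaabaaabbaabbabb  b
   13  baaabbaabbabbb$abbababbaa  a
   14  baabaaabbaabbabbb$abbabab  b
   15  baabbabbb$abbababbaabaaab  b
   16  bababbaabaaabbaabbabbb$ab  b
   17  babbaabaaabbaabbabbb$abba  a
   18  babbb$abbababbaabaaabbaab  b
   19  bb$abbababbaabaaabbaabbab  b
   20  bbaabaaabbaabbabbb$abbaba  a
   21  bbaabbabbb$abbababbaabaaa  a
   22  bbababbaabaaabbaabbabbb$a  a
   23  bbabbb$abbababbaabaaabbaa  a
   24  bbb$abbababbaabaaabbaabba  a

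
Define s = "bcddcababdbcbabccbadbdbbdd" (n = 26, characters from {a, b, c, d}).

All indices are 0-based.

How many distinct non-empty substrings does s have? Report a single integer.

314

rank | idx | suffix
   0 |   5 | ababdbcbabccbadbdbbdd
   1 |  13 | abccbadbdbbdd
   2 |   7 | abdbcbabccbadbdbbdd
   3 |  18 | adbdbbdd
   4 |  12 | babccbadbdbbdd
   5 |   6 | babdbcbabccbadbdbbdd
   6 |  17 | badbdbbdd
   7 |  22 | bbdd
   8 |  10 | bcbabccbadbdbbdd
   9 |  14 | bccbadbdbbdd
  10 |   0 | bcddcababdbcbabccbadbdbbdd
  11 |  20 | bdbbdd
  12 |   8 | bdbcbabccbadbdbbdd
  13 |  23 | bdd
  14 |   4 | cababdbcbabccbadbdbbdd
  15 |  11 | cbabccbadbdbbdd
  16 |  16 | cbadbdbbdd
  17 |  15 | ccbadbdbbdd
  18 |   1 | cddcababdbcbabccbadbdbbdd
  19 |  25 | d
  20 |  21 | dbbdd
  21 |   9 | dbcbabccbadbdbbdd
  22 |  19 | dbdbbdd
  23 |   3 | dcababdbcbabccbadbdbbdd
  24 |  24 | dd
  25 |   2 | ddcababdbcbabccbadbdbbdd

SA = [5, 13, 7, 18, 12, 6, 17, 22, 10, 14, 0, 20, 8, 23, 4, 11, 16, 15, 1, 25, 21, 9, 19, 3, 24, 2]
rank  pair      lcp
   1  s[5:],s[13:]  2  'ab'
   2  s[13:],s[7:]  2  'ab'
   3  s[7:],s[18:]  1  'a'
   4  s[18:],s[12:]  0  ''
   5  s[12:],s[6:]  3  'bab'
   6  s[6:],s[17:]  2  'ba'
   7  s[17:],s[22:]  1  'b'
   8  s[22:],s[10:]  1  'b'
   9  s[10:],s[14:]  2  'bc'
  10  s[14:],s[0:]  2  'bc'
  11  s[0:],s[20:]  1  'b'
  12  s[20:],s[8:]  3  'bdb'
  13  s[8:],s[23:]  2  'bd'
  14  s[23:],s[4:]  0  ''
  15  s[4:],s[11:]  1  'c'
  16  s[11:],s[16:]  3  'cba'
  17  s[16:],s[15:]  1  'c'
  18  s[15:],s[1:]  1  'c'
  19  s[1:],s[25:]  0  ''
  20  s[25:],s[21:]  1  'd'
  21  s[21:],s[9:]  2  'db'
  22  s[9:],s[19:]  2  'db'
  23  s[19:],s[3:]  1  'd'
  24  s[3:],s[24:]  1  'd'
  25  s[24:],s[2:]  2  'dd'

n(n+1)/2 = 26·27/2 = 351
Σ LCP = 0 + 2 + 2 + 1 + 0 + 3 + 2 + 1 + 1 + 2 + 2 + 1 + 3 + 2 + 0 + 1 + 3 + 1 + 1 + 0 + 1 + 2 + 2 + 1 + 1 + 2 = 37
distinct = 351 − 37 = 314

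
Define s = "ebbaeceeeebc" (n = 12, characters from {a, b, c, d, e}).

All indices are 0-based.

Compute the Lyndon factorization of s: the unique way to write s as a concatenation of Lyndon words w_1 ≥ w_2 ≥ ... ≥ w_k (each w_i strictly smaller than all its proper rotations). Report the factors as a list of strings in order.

emit factor 1: 'e' (i=0, period=1)
emit factor 2: 'b' (i=1, period=1)
emit factor 3: 'b' (i=2, period=1)
emit factor 4: 'aeceeeebc' (i=3, period=9)

["e", "b", "b", "aeceeeebc"]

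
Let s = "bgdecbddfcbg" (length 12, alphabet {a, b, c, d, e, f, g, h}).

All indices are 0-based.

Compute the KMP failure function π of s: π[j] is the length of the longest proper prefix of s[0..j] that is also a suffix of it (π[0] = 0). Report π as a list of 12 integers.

π[0] = 0
j=1 s[j]='g': π[1]=0 (border '')
j=2 s[j]='d': π[2]=0 (border '')
j=3 s[j]='e': π[3]=0 (border '')
j=4 s[j]='c': π[4]=0 (border '')
j=5 s[j]='b': π[5]=1 (border 'b')
j=6 s[j]='d': k: 1→0; π[6]=0 (border '')
j=7 s[j]='d': π[7]=0 (border '')
j=8 s[j]='f': π[8]=0 (border '')
j=9 s[j]='c': π[9]=0 (border '')
j=10 s[j]='b': π[10]=1 (border 'b')
j=11 s[j]='g': π[11]=2 (border 'bg')

[0, 0, 0, 0, 0, 1, 0, 0, 0, 0, 1, 2]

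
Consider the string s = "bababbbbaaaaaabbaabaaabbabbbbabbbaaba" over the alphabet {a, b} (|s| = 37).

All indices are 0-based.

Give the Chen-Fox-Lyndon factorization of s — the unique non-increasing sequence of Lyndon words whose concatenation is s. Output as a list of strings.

emit factor 1: 'b' (i=0, period=1)
emit factor 2: 'ababbbb' (i=1, period=7)
emit factor 3: 'aaaaaabbaabaaabbabbbbabbbaab' (i=8, period=28)
emit factor 4: 'a' (i=36, period=1)

["b", "ababbbb", "aaaaaabbaabaaabbabbbbabbbaab", "a"]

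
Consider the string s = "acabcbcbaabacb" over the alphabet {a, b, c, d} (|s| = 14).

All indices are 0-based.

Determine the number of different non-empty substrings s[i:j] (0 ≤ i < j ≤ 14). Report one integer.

87

sorted suffixes:
  #0 SA[0]=8  'aabacb'
  #1 SA[1]=9  'abacb'
  #2 SA[2]=2  'abcbcbaabacb'
  #3 SA[3]=0  'acabcbcbaabacb'
  #4 SA[4]=11  'acb'
  #5 SA[5]=13  'b'
  #6 SA[6]=7  'baabacb'
  #7 SA[7]=10  'bacb'
  #8 SA[8]=5  'bcbaabacb'
  #9 SA[9]=3  'bcbcbaabacb'
  #10 SA[10]=1  'cabcbcbaabacb'
  #11 SA[11]=12  'cb'
  #12 SA[12]=6  'cbaabacb'
  #13 SA[13]=4  'cbcbaabacb'

SA = [8, 9, 2, 0, 11, 13, 7, 10, 5, 3, 1, 12, 6, 4]
[i] adj suffixes → lcp
  [1] 8/9 → 1 ('a')
  [2] 9/2 → 2 ('ab')
  [3] 2/0 → 1 ('a')
  [4] 0/11 → 2 ('ac')
  [5] 11/13 → 0 ('')
  [6] 13/7 → 1 ('b')
  [7] 7/10 → 2 ('ba')
  [8] 10/5 → 1 ('b')
  [9] 5/3 → 3 ('bcb')
  [10] 3/1 → 0 ('')
  [11] 1/12 → 1 ('c')
  [12] 12/6 → 2 ('cb')
  [13] 6/4 → 2 ('cb')

n(n+1)/2 = 14·15/2 = 105
Σ LCP = 0 + 1 + 2 + 1 + 2 + 0 + 1 + 2 + 1 + 3 + 0 + 1 + 2 + 2 = 18
distinct = 105 − 18 = 87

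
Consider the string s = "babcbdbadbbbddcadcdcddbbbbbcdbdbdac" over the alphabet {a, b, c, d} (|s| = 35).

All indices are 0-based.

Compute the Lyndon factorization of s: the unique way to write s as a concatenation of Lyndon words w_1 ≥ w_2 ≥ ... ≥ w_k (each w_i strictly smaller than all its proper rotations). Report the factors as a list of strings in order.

["b", "abcbdbadbbbddcadcdcddbbbbbcdbdbdac"]

emit factor 1: 'b' (i=0, period=1)
emit factor 2: 'abcbdbadbbbddcadcdcddbbbbbcdbdbdac' (i=1, period=34)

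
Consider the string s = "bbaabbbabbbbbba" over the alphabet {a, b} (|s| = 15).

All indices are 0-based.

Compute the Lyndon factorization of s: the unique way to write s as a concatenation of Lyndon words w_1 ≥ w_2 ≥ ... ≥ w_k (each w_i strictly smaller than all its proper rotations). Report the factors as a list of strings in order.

["b", "b", "aabbbabbbbbb", "a"]

emit factor 1: 'b' (i=0, period=1)
emit factor 2: 'b' (i=1, period=1)
emit factor 3: 'aabbbabbbbbb' (i=2, period=12)
emit factor 4: 'a' (i=14, period=1)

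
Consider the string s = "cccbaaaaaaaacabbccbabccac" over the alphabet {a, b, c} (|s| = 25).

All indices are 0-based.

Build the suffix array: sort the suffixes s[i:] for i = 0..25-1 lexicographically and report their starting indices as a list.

[4, 5, 6, 7, 8, 9, 10, 13, 19, 23, 11, 3, 18, 14, 20, 15, 24, 12, 22, 2, 17, 21, 1, 16, 0]

rank | idx | suffix
   0 |   4 | aaaaaaaacabbccbabccac
   1 |   5 | aaaaaaacabbccbabccac
   2 |   6 | aaaaaacabbccbabccac
   3 |   7 | aaaaacabbccbabccac
   4 |   8 | aaaacabbccbabccac
   5 |   9 | aaacabbccbabccac
   6 |  10 | aacabbccbabccac
   7 |  13 | abbccbabccac
   8 |  19 | abccac
   9 |  23 | ac
  10 |  11 | acabbccbabccac
  11 |   3 | baaaaaaaacabbccbabccac
  12 |  18 | babccac
  13 |  14 | bbccbabccac
  14 |  20 | bccac
  15 |  15 | bccbabccac
  16 |  24 | c
  17 |  12 | cabbccbabccac
  18 |  22 | cac
  19 |   2 | cbaaaaaaaacabbccbabccac
  20 |  17 | cbabccac
  21 |  21 | ccac
  22 |   1 | ccbaaaaaaaacabbccbabccac
  23 |  16 | ccbabccac
  24 |   0 | cccbaaaaaaaacabbccbabccac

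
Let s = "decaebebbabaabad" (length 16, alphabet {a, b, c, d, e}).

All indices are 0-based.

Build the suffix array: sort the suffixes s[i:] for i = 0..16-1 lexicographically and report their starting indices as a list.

[11, 9, 12, 14, 3, 10, 8, 13, 7, 5, 2, 15, 0, 6, 4, 1]

rank→(start, suffix):
  0 → (11, 'aabad')
  1 → (9, 'abaabad')
  2 → (12, 'abad')
  3 → (14, 'ad')
  4 → (3, 'aebebbabaabad')
  5 → (10, 'baabad')
  6 → (8, 'babaabad')
  7 → (13, 'bad')
  8 → (7, 'bbabaabad')
  9 → (5, 'bebbabaabad')
  10 → (2, 'caebebbabaabad')
  11 → (15, 'd')
  12 → (0, 'decaebebbabaabad')
  13 → (6, 'ebbabaabad')
  14 → (4, 'ebebbabaabad')
  15 → (1, 'ecaebebbabaabad')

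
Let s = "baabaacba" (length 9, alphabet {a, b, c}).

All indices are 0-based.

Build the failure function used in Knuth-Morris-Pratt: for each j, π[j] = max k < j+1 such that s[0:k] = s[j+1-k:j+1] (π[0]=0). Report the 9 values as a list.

π[0] = 0
j=1 s[j]='a': π[1]=0 (border '')
j=2 s[j]='a': π[2]=0 (border '')
j=3 s[j]='b': π[3]=1 (border 'b')
j=4 s[j]='a': π[4]=2 (border 'ba')
j=5 s[j]='a': π[5]=3 (border 'baa')
j=6 s[j]='c': k: 3→0; π[6]=0 (border '')
j=7 s[j]='b': π[7]=1 (border 'b')
j=8 s[j]='a': π[8]=2 (border 'ba')

[0, 0, 0, 1, 2, 3, 0, 1, 2]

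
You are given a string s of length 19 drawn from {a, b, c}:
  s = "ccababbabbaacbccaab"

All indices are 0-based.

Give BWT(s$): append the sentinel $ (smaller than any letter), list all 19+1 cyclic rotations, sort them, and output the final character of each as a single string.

bcbacbbaabbaaacccab$

rank  rotation              last
    0  $ccababbabbaacbccaab  b
    1  aab$ccababbabbaacbcc  c
    2  aacbccaab$ccababbabb  b
    3  ab$ccababbabbaacbcca  a
    4  ababbabbaacbccaab$cc  c
    5  abbaacbccaab$ccababb  b
    6  abbabbaacbccaab$ccab  b
    7  acbccaab$ccababbabba  a
    8  b$ccababbabbaacbccaa  a
    9  baacbccaab$ccababbab  b
   10  babbaacbccaab$ccabab  b
   11  babbabbaacbccaab$cca  a
   12  bbaacbccaab$ccababba  a
   13  bbabbaacbccaab$ccaba  a
   14  bccaab$ccababbabbaac  c
   15  caab$ccababbabbaacbc  c
   16  cababbabbaacbccaab$c  c
   17  cbccaab$ccababbabbaa  a
   18  ccaab$ccababbabbaacb  b
   19  ccababbabbaacbccaab$  $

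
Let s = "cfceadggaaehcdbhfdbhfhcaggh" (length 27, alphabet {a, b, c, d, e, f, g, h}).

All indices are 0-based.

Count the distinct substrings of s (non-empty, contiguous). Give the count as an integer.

rank→(start, suffix):
  0 → (8, 'aaehcdbhfdbhfhcaggh')
  1 → (4, 'adggaaehcdbhfdbhfhcaggh')
  2 → (9, 'aehcdbhfdbhfhcaggh')
  3 → (23, 'aggh')
  4 → (14, 'bhfdbhfhcaggh')
  5 → (18, 'bhfhcaggh')
  6 → (22, 'caggh')
  7 → (12, 'cdbhfdbhfhcaggh')
  8 → (2, 'ceadggaaehcdbhfdbhfhcaggh')
  9 → (0, 'cfceadggaaehcdbhfdbhfhcaggh')
  10 → (13, 'dbhfdbhfhcaggh')
  11 → (17, 'dbhfhcaggh')
  12 → (5, 'dggaaehcdbhfdbhfhcaggh')
  13 → (3, 'eadggaaehcdbhfdbhfhcaggh')
  14 → (10, 'ehcdbhfdbhfhcaggh')
  15 → (1, 'fceadggaaehcdbhfdbhfhcaggh')
  16 → (16, 'fdbhfhcaggh')
  17 → (20, 'fhcaggh')
  18 → (7, 'gaaehcdbhfdbhfhcaggh')
  19 → (6, 'ggaaehcdbhfdbhfhcaggh')
  20 → (24, 'ggh')
  21 → (25, 'gh')
  22 → (26, 'h')
  23 → (21, 'hcaggh')
  24 → (11, 'hcdbhfdbhfhcaggh')
  25 → (15, 'hfdbhfhcaggh')
  26 → (19, 'hfhcaggh')

SA = [8, 4, 9, 23, 14, 18, 22, 12, 2, 0, 13, 17, 5, 3, 10, 1, 16, 20, 7, 6, 24, 25, 26, 21, 11, 15, 19]
i: (SA[i-1],SA[i]) lcp shared
  1: (8,4) 1 'a'
  2: (4,9) 1 'a'
  3: (9,23) 1 'a'
  4: (23,14) 0 ''
  5: (14,18) 3 'bhf'
  6: (18,22) 0 ''
  7: (22,12) 1 'c'
  8: (12,2) 1 'c'
  9: (2,0) 1 'c'
  10: (0,13) 0 ''
  11: (13,17) 4 'dbhf'
  12: (17,5) 1 'd'
  13: (5,3) 0 ''
  14: (3,10) 1 'e'
  15: (10,1) 0 ''
  16: (1,16) 1 'f'
  17: (16,20) 1 'f'
  18: (20,7) 0 ''
  19: (7,6) 1 'g'
  20: (6,24) 2 'gg'
  21: (24,25) 1 'g'
  22: (25,26) 0 ''
  23: (26,21) 1 'h'
  24: (21,11) 2 'hc'
  25: (11,15) 1 'h'
  26: (15,19) 2 'hf'

n(n+1)/2 = 27·28/2 = 378
Σ LCP = 0 + 1 + 1 + 1 + 0 + 3 + 0 + 1 + 1 + 1 + 0 + 4 + 1 + 0 + 1 + 0 + 1 + 1 + 0 + 1 + 2 + 1 + 0 + 1 + 2 + 1 + 2 = 27
distinct = 378 − 27 = 351

351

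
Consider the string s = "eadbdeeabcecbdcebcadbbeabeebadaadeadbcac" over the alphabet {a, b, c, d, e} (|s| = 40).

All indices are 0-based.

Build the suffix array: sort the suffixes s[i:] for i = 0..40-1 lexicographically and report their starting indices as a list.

[30, 7, 23, 38, 28, 18, 34, 1, 31, 27, 20, 36, 16, 8, 12, 3, 21, 24, 39, 37, 17, 11, 14, 9, 29, 19, 35, 2, 13, 32, 4, 6, 22, 33, 0, 26, 15, 10, 5, 25]

rank | idx | suffix
   0 |  30 | aadeadbcac
   1 |   7 | abcecbdcebcadbbeabeebadaadeadbcac
   2 |  23 | abeebadaadeadbcac
   3 |  38 | ac
   4 |  28 | adaadeadbcac
   5 |  18 | adbbeabeebadaadeadbcac
   6 |  34 | adbcac
   7 |   1 | adbdeeabcecbdcebcadbbeabeebadaadeadbcac
   8 |  31 | adeadbcac
   9 |  27 | badaadeadbcac
  10 |  20 | bbeabeebadaadeadbcac
  11 |  36 | bcac
  12 |  16 | bcadbbeabeebadaadeadbcac
  13 |   8 | bcecbdcebcadbbeabeebadaadeadbcac
  14 |  12 | bdcebcadbbeabeebadaadeadbcac
  15 |   3 | bdeeabcecbdcebcadbbeabeebadaadeadbcac
  16 |  21 | beabeebadaadeadbcac
  17 |  24 | beebadaadeadbcac
  18 |  39 | c
  19 |  37 | cac
  20 |  17 | cadbbeabeebadaadeadbcac
  21 |  11 | cbdcebcadbbeabeebadaadeadbcac
  22 |  14 | cebcadbbeabeebadaadeadbcac
  23 |   9 | cecbdcebcadbbeabeebadaadeadbcac
  24 |  29 | daadeadbcac
  25 |  19 | dbbeabeebadaadeadbcac
  26 |  35 | dbcac
  27 |   2 | dbdeeabcecbdcebcadbbeabeebadaadeadbcac
  28 |  13 | dcebcadbbeabeebadaadeadbcac
  29 |  32 | deadbcac
  30 |   4 | deeabcecbdcebcadbbeabeebadaadeadbcac
  31 |   6 | eabcecbdcebcadbbeabeebadaadeadbcac
  32 |  22 | eabeebadaadeadbcac
  33 |  33 | eadbcac
  34 |   0 | eadbdeeabcecbdcebcadbbeabeebadaadeadbcac
  35 |  26 | ebadaadeadbcac
  36 |  15 | ebcadbbeabeebadaadeadbcac
  37 |  10 | ecbdcebcadbbeabeebadaadeadbcac
  38 |   5 | eeabcecbdcebcadbbeabeebadaadeadbcac
  39 |  25 | eebadaadeadbcac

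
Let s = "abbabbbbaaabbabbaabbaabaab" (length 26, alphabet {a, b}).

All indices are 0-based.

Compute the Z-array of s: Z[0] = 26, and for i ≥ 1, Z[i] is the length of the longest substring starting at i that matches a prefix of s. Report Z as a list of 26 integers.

Z[0]=26
i=1: i≥r, start 0; Z[1]=0
i=2: i≥r, start 0; Z[2]=0
i=3: i≥r, start 0; Z[3]=3 scan→box=[3,6)
i=4: min(r-i=2, Z[1]=0)=0; Z[4]=0
i=5: min(r-i=1, Z[2]=0)=0; Z[5]=0
i=6: i≥r, start 0; Z[6]=0
i=7: i≥r, start 0; Z[7]=0
i=8: i≥r, start 0; Z[8]=1 scan→box=[8,9)
i=9: i≥r, start 0; Z[9]=1 scan→box=[9,10)
i=10: i≥r, start 0; Z[10]=6 scan→box=[10,16)
i=11: min(r-i=5, Z[1]=0)=0; Z[11]=0
i=12: min(r-i=4, Z[2]=0)=0; Z[12]=0
i=13: min(r-i=3, Z[3]=3)=3; Z[13]=4 scan→box=[13,17)
i=14: min(r-i=3, Z[1]=0)=0; Z[14]=0
i=15: min(r-i=2, Z[2]=0)=0; Z[15]=0
i=16: min(r-i=1, Z[3]=3)=1; Z[16]=1
i=17: i≥r, start 0; Z[17]=4 scan→box=[17,21)
i=18: min(r-i=3, Z[1]=0)=0; Z[18]=0
i=19: min(r-i=2, Z[2]=0)=0; Z[19]=0
i=20: min(r-i=1, Z[3]=3)=1; Z[20]=1
i=21: i≥r, start 0; Z[21]=2 scan→box=[21,23)
i=22: min(r-i=1, Z[1]=0)=0; Z[22]=0
i=23: i≥r, start 0; Z[23]=1 scan→box=[23,24)
i=24: i≥r, start 0; Z[24]=2 scan→box=[24,26)
i=25: min(r-i=1, Z[1]=0)=0; Z[25]=0

[26, 0, 0, 3, 0, 0, 0, 0, 1, 1, 6, 0, 0, 4, 0, 0, 1, 4, 0, 0, 1, 2, 0, 1, 2, 0]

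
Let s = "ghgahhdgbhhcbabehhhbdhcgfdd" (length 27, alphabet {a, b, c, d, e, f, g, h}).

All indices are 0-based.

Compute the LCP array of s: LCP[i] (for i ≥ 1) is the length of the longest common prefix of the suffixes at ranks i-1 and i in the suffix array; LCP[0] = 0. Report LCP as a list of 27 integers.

rank | idx | suffix
   0 |  13 | abehhhbdhcgfdd
   1 |   3 | ahhdgbhhcbabehhhbdhcgfdd
   2 |  12 | babehhhbdhcgfdd
   3 |  19 | bdhcgfdd
   4 |  14 | behhhbdhcgfdd
   5 |   8 | bhhcbabehhhbdhcgfdd
   6 |  11 | cbabehhhbdhcgfdd
   7 |  22 | cgfdd
   8 |  26 | d
   9 |  25 | dd
  10 |   6 | dgbhhcbabehhhbdhcgfdd
  11 |  20 | dhcgfdd
  12 |  15 | ehhhbdhcgfdd
  13 |  24 | fdd
  14 |   2 | gahhdgbhhcbabehhhbdhcgfdd
  15 |   7 | gbhhcbabehhhbdhcgfdd
  16 |  23 | gfdd
  17 |   0 | ghgahhdgbhhcbabehhhbdhcgfdd
  18 |  18 | hbdhcgfdd
  19 |  10 | hcbabehhhbdhcgfdd
  20 |  21 | hcgfdd
  21 |   5 | hdgbhhcbabehhhbdhcgfdd
  22 |   1 | hgahhdgbhhcbabehhhbdhcgfdd
  23 |  17 | hhbdhcgfdd
  24 |   9 | hhcbabehhhbdhcgfdd
  25 |   4 | hhdgbhhcbabehhhbdhcgfdd
  26 |  16 | hhhbdhcgfdd

SA = [13, 3, 12, 19, 14, 8, 11, 22, 26, 25, 6, 20, 15, 24, 2, 7, 23, 0, 18, 10, 21, 5, 1, 17, 9, 4, 16]
i: (SA[i-1],SA[i]) lcp shared
  1: (13,3) 1 'a'
  2: (3,12) 0 ''
  3: (12,19) 1 'b'
  4: (19,14) 1 'b'
  5: (14,8) 1 'b'
  6: (8,11) 0 ''
  7: (11,22) 1 'c'
  8: (22,26) 0 ''
  9: (26,25) 1 'd'
  10: (25,6) 1 'd'
  11: (6,20) 1 'd'
  12: (20,15) 0 ''
  13: (15,24) 0 ''
  14: (24,2) 0 ''
  15: (2,7) 1 'g'
  16: (7,23) 1 'g'
  17: (23,0) 1 'g'
  18: (0,18) 0 ''
  19: (18,10) 1 'h'
  20: (10,21) 2 'hc'
  21: (21,5) 1 'h'
  22: (5,1) 1 'h'
  23: (1,17) 1 'h'
  24: (17,9) 2 'hh'
  25: (9,4) 2 'hh'
  26: (4,16) 2 'hh'

[0, 1, 0, 1, 1, 1, 0, 1, 0, 1, 1, 1, 0, 0, 0, 1, 1, 1, 0, 1, 2, 1, 1, 1, 2, 2, 2]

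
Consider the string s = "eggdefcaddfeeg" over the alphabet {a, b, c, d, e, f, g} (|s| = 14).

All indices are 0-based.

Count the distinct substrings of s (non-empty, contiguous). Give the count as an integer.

rank | idx | suffix
   0 |   7 | addfeeg
   1 |   6 | caddfeeg
   2 |   8 | ddfeeg
   3 |   3 | defcaddfeeg
   4 |   9 | dfeeg
   5 |  11 | eeg
   6 |   4 | efcaddfeeg
   7 |  12 | eg
   8 |   0 | eggdefcaddfeeg
   9 |   5 | fcaddfeeg
  10 |  10 | feeg
  11 |  13 | g
  12 |   2 | gdefcaddfeeg
  13 |   1 | ggdefcaddfeeg

SA = [7, 6, 8, 3, 9, 11, 4, 12, 0, 5, 10, 13, 2, 1]
rank  pair      lcp
   1  s[7:],s[6:]  0  ''
   2  s[6:],s[8:]  0  ''
   3  s[8:],s[3:]  1  'd'
   4  s[3:],s[9:]  1  'd'
   5  s[9:],s[11:]  0  ''
   6  s[11:],s[4:]  1  'e'
   7  s[4:],s[12:]  1  'e'
   8  s[12:],s[0:]  2  'eg'
   9  s[0:],s[5:]  0  ''
  10  s[5:],s[10:]  1  'f'
  11  s[10:],s[13:]  0  ''
  12  s[13:],s[2:]  1  'g'
  13  s[2:],s[1:]  1  'g'

n(n+1)/2 = 14·15/2 = 105
Σ LCP = 0 + 0 + 0 + 1 + 1 + 0 + 1 + 1 + 2 + 0 + 1 + 0 + 1 + 1 = 9
distinct = 105 − 9 = 96

96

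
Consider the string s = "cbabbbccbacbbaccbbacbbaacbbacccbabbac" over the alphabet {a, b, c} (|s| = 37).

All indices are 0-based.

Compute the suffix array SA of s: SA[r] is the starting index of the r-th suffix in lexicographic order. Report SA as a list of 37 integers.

[22, 32, 2, 35, 18, 9, 23, 13, 27, 21, 31, 1, 34, 17, 8, 12, 26, 20, 33, 16, 11, 25, 3, 4, 5, 36, 30, 0, 7, 19, 15, 10, 24, 29, 6, 14, 28]

rank→(start, suffix):
  0 → (22, 'aacbbacccbabbac')
  1 → (32, 'abbac')
  2 → (2, 'abbbccbacbbaccbbacbbaacbbacccbabbac')
  3 → (35, 'ac')
  4 → (18, 'acbbaacbbacccbabbac')
  5 → (9, 'acbbaccbbacbbaacbbacccbabbac')
  6 → (23, 'acbbacccbabbac')
  7 → (13, 'accbbacbbaacbbacccbabbac')
  8 → (27, 'acccbabbac')
  9 → (21, 'baacbbacccbabbac')
  10 → (31, 'babbac')
  11 → (1, 'babbbccbacbbaccbbacbbaacbbacccbabbac')
  12 → (34, 'bac')
  13 → (17, 'bacbbaacbbacccbabbac')
  14 → (8, 'bacbbaccbbacbbaacbbacccbabbac')
  15 → (12, 'baccbbacbbaacbbacccbabbac')
  16 → (26, 'bacccbabbac')
  17 → (20, 'bbaacbbacccbabbac')
  18 → (33, 'bbac')
  19 → (16, 'bbacbbaacbbacccbabbac')
  20 → (11, 'bbaccbbacbbaacbbacccbabbac')
  21 → (25, 'bbacccbabbac')
  22 → (3, 'bbbccbacbbaccbbacbbaacbbacccbabbac')
  23 → (4, 'bbccbacbbaccbbacbbaacbbacccbabbac')
  24 → (5, 'bccbacbbaccbbacbbaacbbacccbabbac')
  25 → (36, 'c')
  26 → (30, 'cbabbac')
  27 → (0, 'cbabbbccbacbbaccbbacbbaacbbacccbabbac')
  28 → (7, 'cbacbbaccbbacbbaacbbacccbabbac')
  29 → (19, 'cbbaacbbacccbabbac')
  30 → (15, 'cbbacbbaacbbacccbabbac')
  31 → (10, 'cbbaccbbacbbaacbbacccbabbac')
  32 → (24, 'cbbacccbabbac')
  33 → (29, 'ccbabbac')
  34 → (6, 'ccbacbbaccbbacbbaacbbacccbabbac')
  35 → (14, 'ccbbacbbaacbbacccbabbac')
  36 → (28, 'cccbabbac')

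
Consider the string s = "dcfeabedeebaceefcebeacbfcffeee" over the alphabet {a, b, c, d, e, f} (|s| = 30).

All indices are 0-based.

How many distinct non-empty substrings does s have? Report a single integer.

rank→(start, suffix):
  0 → (4, 'abedeebaceefcebeacbfcffeee')
  1 → (20, 'acbfcffeee')
  2 → (11, 'aceefcebeacbfcffeee')
  3 → (10, 'baceefcebeacbfcffeee')
  4 → (18, 'beacbfcffeee')
  5 → (5, 'bedeebaceefcebeacbfcffeee')
  6 → (22, 'bfcffeee')
  7 → (21, 'cbfcffeee')
  8 → (16, 'cebeacbfcffeee')
  9 → (12, 'ceefcebeacbfcffeee')
  10 → (1, 'cfeabedeebaceefcebeacbfcffeee')
  11 → (24, 'cffeee')
  12 → (0, 'dcfeabedeebaceefcebeacbfcffeee')
  13 → (7, 'deebaceefcebeacbfcffeee')
  14 → (29, 'e')
  15 → (3, 'eabedeebaceefcebeacbfcffeee')
  16 → (19, 'eacbfcffeee')
  17 → (9, 'ebaceefcebeacbfcffeee')
  18 → (17, 'ebeacbfcffeee')
  19 → (6, 'edeebaceefcebeacbfcffeee')
  20 → (28, 'ee')
  21 → (8, 'eebaceefcebeacbfcffeee')
  22 → (27, 'eee')
  23 → (13, 'eefcebeacbfcffeee')
  24 → (14, 'efcebeacbfcffeee')
  25 → (15, 'fcebeacbfcffeee')
  26 → (23, 'fcffeee')
  27 → (2, 'feabedeebaceefcebeacbfcffeee')
  28 → (26, 'feee')
  29 → (25, 'ffeee')

SA = [4, 20, 11, 10, 18, 5, 22, 21, 16, 12, 1, 24, 0, 7, 29, 3, 19, 9, 17, 6, 28, 8, 27, 13, 14, 15, 23, 2, 26, 25]
rank  pair      lcp
   1  s[4:],s[20:]  1  'a'
   2  s[20:],s[11:]  2  'ac'
   3  s[11:],s[10:]  0  ''
   4  s[10:],s[18:]  1  'b'
   5  s[18:],s[5:]  2  'be'
   6  s[5:],s[22:]  1  'b'
   7  s[22:],s[21:]  0  ''
   8  s[21:],s[16:]  1  'c'
   9  s[16:],s[12:]  2  'ce'
  10  s[12:],s[1:]  1  'c'
  11  s[1:],s[24:]  2  'cf'
  12  s[24:],s[0:]  0  ''
  13  s[0:],s[7:]  1  'd'
  14  s[7:],s[29:]  0  ''
  15  s[29:],s[3:]  1  'e'
  16  s[3:],s[19:]  2  'ea'
  17  s[19:],s[9:]  1  'e'
  18  s[9:],s[17:]  2  'eb'
  19  s[17:],s[6:]  1  'e'
  20  s[6:],s[28:]  1  'e'
  21  s[28:],s[8:]  2  'ee'
  22  s[8:],s[27:]  2  'ee'
  23  s[27:],s[13:]  2  'ee'
  24  s[13:],s[14:]  1  'e'
  25  s[14:],s[15:]  0  ''
  26  s[15:],s[23:]  2  'fc'
  27  s[23:],s[2:]  1  'f'
  28  s[2:],s[26:]  2  'fe'
  29  s[26:],s[25:]  1  'f'

n(n+1)/2 = 30·31/2 = 465
Σ LCP = 0 + 1 + 2 + 0 + 1 + 2 + 1 + 0 + 1 + 2 + 1 + 2 + 0 + 1 + 0 + 1 + 2 + 1 + 2 + 1 + 1 + 2 + 2 + 2 + 1 + 0 + 2 + 1 + 2 + 1 = 35
distinct = 465 − 35 = 430

430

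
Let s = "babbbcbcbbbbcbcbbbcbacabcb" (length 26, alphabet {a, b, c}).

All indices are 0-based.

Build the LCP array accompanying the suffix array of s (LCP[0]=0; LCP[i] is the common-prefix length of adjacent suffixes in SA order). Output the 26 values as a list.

[0, 2, 1, 0, 1, 2, 1, 3, 5, 9, 2, 4, 8, 1, 3, 3, 5, 3, 7, 0, 1, 2, 2, 4, 2, 6]

sorted suffixes:
  #0 SA[0]=1  'abbbcbcbbbbcbcbbbcbacabcb'
  #1 SA[1]=22  'abcb'
  #2 SA[2]=20  'acabcb'
  #3 SA[3]=25  'b'
  #4 SA[4]=0  'babbbcbcbbbbcbcbbbcbacabcb'
  #5 SA[5]=19  'bacabcb'
  #6 SA[6]=8  'bbbbcbcbbbcbacabcb'
  #7 SA[7]=15  'bbbcbacabcb'
  #8 SA[8]=2  'bbbcbcbbbbcbcbbbcbacabcb'
  #9 SA[9]=9  'bbbcbcbbbcbacabcb'
  #10 SA[10]=16  'bbcbacabcb'
  #11 SA[11]=3  'bbcbcbbbbcbcbbbcbacabcb'
  #12 SA[12]=10  'bbcbcbbbcbacabcb'
  #13 SA[13]=23  'bcb'
  #14 SA[14]=17  'bcbacabcb'
  #15 SA[15]=6  'bcbbbbcbcbbbcbacabcb'
  #16 SA[16]=13  'bcbbbcbacabcb'
  #17 SA[17]=4  'bcbcbbbbcbcbbbcbacabcb'
  #18 SA[18]=11  'bcbcbbbcbacabcb'
  #19 SA[19]=21  'cabcb'
  #20 SA[20]=24  'cb'
  #21 SA[21]=18  'cbacabcb'
  #22 SA[22]=7  'cbbbbcbcbbbcbacabcb'
  #23 SA[23]=14  'cbbbcbacabcb'
  #24 SA[24]=5  'cbcbbbbcbcbbbcbacabcb'
  #25 SA[25]=12  'cbcbbbcbacabcb'

SA = [1, 22, 20, 25, 0, 19, 8, 15, 2, 9, 16, 3, 10, 23, 17, 6, 13, 4, 11, 21, 24, 18, 7, 14, 5, 12]
[i] adj suffixes → lcp
  [1] 1/22 → 2 ('ab')
  [2] 22/20 → 1 ('a')
  [3] 20/25 → 0 ('')
  [4] 25/0 → 1 ('b')
  [5] 0/19 → 2 ('ba')
  [6] 19/8 → 1 ('b')
  [7] 8/15 → 3 ('bbb')
  [8] 15/2 → 5 ('bbbcb')
  [9] 2/9 → 9 ('bbbcbcbbb')
  [10] 9/16 → 2 ('bb')
  [11] 16/3 → 4 ('bbcb')
  [12] 3/10 → 8 ('bbcbcbbb')
  [13] 10/23 → 1 ('b')
  [14] 23/17 → 3 ('bcb')
  [15] 17/6 → 3 ('bcb')
  [16] 6/13 → 5 ('bcbbb')
  [17] 13/4 → 3 ('bcb')
  [18] 4/11 → 7 ('bcbcbbb')
  [19] 11/21 → 0 ('')
  [20] 21/24 → 1 ('c')
  [21] 24/18 → 2 ('cb')
  [22] 18/7 → 2 ('cb')
  [23] 7/14 → 4 ('cbbb')
  [24] 14/5 → 2 ('cb')
  [25] 5/12 → 6 ('cbcbbb')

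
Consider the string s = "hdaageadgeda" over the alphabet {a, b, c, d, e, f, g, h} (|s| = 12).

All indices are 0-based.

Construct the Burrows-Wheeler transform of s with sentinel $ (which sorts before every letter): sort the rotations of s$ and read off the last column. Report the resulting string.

rank  rotation       last
    0  $hdaageadgeda  a
    1  a$hdaageadged  d
    2  aageadgeda$hd  d
    3  adgeda$hdaage  e
    4  ageadgeda$hda  a
    5  da$hdaageadge  e
    6  daageadgeda$h  h
    7  dgeda$hdaagea  a
    8  eadgeda$hdaag  g
    9  eda$hdaageadg  g
   10  geadgeda$hdaa  a
   11  geda$hdaagead  d
   12  hdaageadgeda$  $

addeaehaggad$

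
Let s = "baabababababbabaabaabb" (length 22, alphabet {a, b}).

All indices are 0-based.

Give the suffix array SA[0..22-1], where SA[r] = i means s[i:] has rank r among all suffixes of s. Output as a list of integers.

[15, 1, 18, 13, 16, 2, 4, 6, 8, 19, 10, 21, 14, 0, 17, 12, 3, 5, 7, 9, 20, 11]

rank | idx | suffix
   0 |  15 | aabaabb
   1 |   1 | aabababababbabaabaabb
   2 |  18 | aabb
   3 |  13 | abaabaabb
   4 |  16 | abaabb
   5 |   2 | abababababbabaabaabb
   6 |   4 | ababababbabaabaabb
   7 |   6 | abababbabaabaabb
   8 |   8 | ababbabaabaabb
   9 |  19 | abb
  10 |  10 | abbabaabaabb
  11 |  21 | b
  12 |  14 | baabaabb
  13 |   0 | baabababababbabaabaabb
  14 |  17 | baabb
  15 |  12 | babaabaabb
  16 |   3 | bababababbabaabaabb
  17 |   5 | babababbabaabaabb
  18 |   7 | bababbabaabaabb
  19 |   9 | babbabaabaabb
  20 |  20 | bb
  21 |  11 | bbabaabaabb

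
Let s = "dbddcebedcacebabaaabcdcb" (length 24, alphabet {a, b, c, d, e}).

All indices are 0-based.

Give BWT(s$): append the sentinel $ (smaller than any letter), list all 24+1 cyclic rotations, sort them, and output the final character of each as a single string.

rank  rotation                   last
    0  $dbddcebedcacebabaaabcdcb  b
    1  aaabcdcb$dbddcebedcacebab  b
    2  aabcdcb$dbddcebedcacebaba  a
    3  abaaabcdcb$dbddcebedcaceb  b
    4  abcdcb$dbddcebedcacebabaa  a
    5  acebabaaabcdcb$dbddcebedc  c
    6  b$dbddcebedcacebabaaabcdc  c
    7  baaabcdcb$dbddcebedcaceba  a
    8  babaaabcdcb$dbddcebedcace  e
    9  bcdcb$dbddcebedcacebabaaa  a
   10  bddcebedcacebabaaabcdcb$d  d
   11  bedcacebabaaabcdcb$dbddce  e
   12  cacebabaaabcdcb$dbddcebed  d
   13  cb$dbddcebedcacebabaaabcd  d
   14  cdcb$dbddcebedcacebabaaab  b
   15  cebabaaabcdcb$dbddcebedca  a
   16  cebedcacebabaaabcdcb$dbdd  d
   17  dbddcebedcacebabaaabcdcb$  $
   18  dcacebabaaabcdcb$dbddcebe  e
   19  dcb$dbddcebedcacebabaaabc  c
   20  dcebedcacebabaaabcdcb$dbd  d
   21  ddcebedcacebabaaabcdcb$db  b
   22  ebabaaabcdcb$dbddcebedcac  c
   23  ebedcacebabaaabcdcb$dbddc  c
   24  edcacebabaaabcdcb$dbddceb  b

bbabaccaeadeddbad$ecdbccb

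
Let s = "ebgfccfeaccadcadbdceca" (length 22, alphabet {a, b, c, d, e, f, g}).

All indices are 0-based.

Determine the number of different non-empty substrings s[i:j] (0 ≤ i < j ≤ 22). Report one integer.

sorted suffixes:
  #0 SA[0]=21  'a'
  #1 SA[1]=8  'accadcadbdceca'
  #2 SA[2]=14  'adbdceca'
  #3 SA[3]=11  'adcadbdceca'
  #4 SA[4]=16  'bdceca'
  #5 SA[5]=1  'bgfccfeaccadcadbdceca'
  #6 SA[6]=20  'ca'
  #7 SA[7]=13  'cadbdceca'
  #8 SA[8]=10  'cadcadbdceca'
  #9 SA[9]=9  'ccadcadbdceca'
  #10 SA[10]=4  'ccfeaccadcadbdceca'
  #11 SA[11]=18  'ceca'
  #12 SA[12]=5  'cfeaccadcadbdceca'
  #13 SA[13]=15  'dbdceca'
  #14 SA[14]=12  'dcadbdceca'
  #15 SA[15]=17  'dceca'
  #16 SA[16]=7  'eaccadcadbdceca'
  #17 SA[17]=0  'ebgfccfeaccadcadbdceca'
  #18 SA[18]=19  'eca'
  #19 SA[19]=3  'fccfeaccadcadbdceca'
  #20 SA[20]=6  'feaccadcadbdceca'
  #21 SA[21]=2  'gfccfeaccadcadbdceca'

SA = [21, 8, 14, 11, 16, 1, 20, 13, 10, 9, 4, 18, 5, 15, 12, 17, 7, 0, 19, 3, 6, 2]
[i] adj suffixes → lcp
  [1] 21/8 → 1 ('a')
  [2] 8/14 → 1 ('a')
  [3] 14/11 → 2 ('ad')
  [4] 11/16 → 0 ('')
  [5] 16/1 → 1 ('b')
  [6] 1/20 → 0 ('')
  [7] 20/13 → 2 ('ca')
  [8] 13/10 → 3 ('cad')
  [9] 10/9 → 1 ('c')
  [10] 9/4 → 2 ('cc')
  [11] 4/18 → 1 ('c')
  [12] 18/5 → 1 ('c')
  [13] 5/15 → 0 ('')
  [14] 15/12 → 1 ('d')
  [15] 12/17 → 2 ('dc')
  [16] 17/7 → 0 ('')
  [17] 7/0 → 1 ('e')
  [18] 0/19 → 1 ('e')
  [19] 19/3 → 0 ('')
  [20] 3/6 → 1 ('f')
  [21] 6/2 → 0 ('')

n(n+1)/2 = 22·23/2 = 253
Σ LCP = 0 + 1 + 1 + 2 + 0 + 1 + 0 + 2 + 3 + 1 + 2 + 1 + 1 + 0 + 1 + 2 + 0 + 1 + 1 + 0 + 1 + 0 = 21
distinct = 253 − 21 = 232

232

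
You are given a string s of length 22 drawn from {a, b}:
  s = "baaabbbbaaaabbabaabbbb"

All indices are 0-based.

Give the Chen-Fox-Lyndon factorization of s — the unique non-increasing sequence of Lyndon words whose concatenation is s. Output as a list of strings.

emit factor 1: 'b' (i=0, period=1)
emit factor 2: 'aaabbbb' (i=1, period=7)
emit factor 3: 'aaaabbabaabbbb' (i=8, period=14)

["b", "aaabbbb", "aaaabbabaabbbb"]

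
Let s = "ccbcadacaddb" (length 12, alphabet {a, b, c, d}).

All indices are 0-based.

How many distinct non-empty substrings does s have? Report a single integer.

67

sorted suffixes:
  #0 SA[0]=6  'acaddb'
  #1 SA[1]=4  'adacaddb'
  #2 SA[2]=8  'addb'
  #3 SA[3]=11  'b'
  #4 SA[4]=2  'bcadacaddb'
  #5 SA[5]=3  'cadacaddb'
  #6 SA[6]=7  'caddb'
  #7 SA[7]=1  'cbcadacaddb'
  #8 SA[8]=0  'ccbcadacaddb'
  #9 SA[9]=5  'dacaddb'
  #10 SA[10]=10  'db'
  #11 SA[11]=9  'ddb'

SA = [6, 4, 8, 11, 2, 3, 7, 1, 0, 5, 10, 9]
[i] adj suffixes → lcp
  [1] 6/4 → 1 ('a')
  [2] 4/8 → 2 ('ad')
  [3] 8/11 → 0 ('')
  [4] 11/2 → 1 ('b')
  [5] 2/3 → 0 ('')
  [6] 3/7 → 3 ('cad')
  [7] 7/1 → 1 ('c')
  [8] 1/0 → 1 ('c')
  [9] 0/5 → 0 ('')
  [10] 5/10 → 1 ('d')
  [11] 10/9 → 1 ('d')

n(n+1)/2 = 12·13/2 = 78
Σ LCP = 0 + 1 + 2 + 0 + 1 + 0 + 3 + 1 + 1 + 0 + 1 + 1 = 11
distinct = 78 − 11 = 67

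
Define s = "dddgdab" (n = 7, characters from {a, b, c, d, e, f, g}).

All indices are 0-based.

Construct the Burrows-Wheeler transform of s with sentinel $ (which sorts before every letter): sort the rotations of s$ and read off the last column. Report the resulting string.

bdag$ddd

rank  rotation  last
    0  $dddgdab  b
    1  ab$dddgd  d
    2  b$dddgda  a
    3  dab$dddg  g
    4  dddgdab$  $
    5  ddgdab$d  d
    6  dgdab$dd  d
    7  gdab$ddd  d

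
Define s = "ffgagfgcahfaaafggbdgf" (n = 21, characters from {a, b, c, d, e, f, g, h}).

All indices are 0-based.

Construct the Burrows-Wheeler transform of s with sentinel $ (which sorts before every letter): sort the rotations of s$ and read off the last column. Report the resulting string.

rank  rotation                last
    0  $ffgagfgcahfaaafggbdgf  f
    1  aaafggbdgf$ffgagfgcahf  f
    2  aafggbdgf$ffgagfgcahfa  a
    3  afggbdgf$ffgagfgcahfaa  a
    4  agfgcahfaaafggbdgf$ffg  g
    5  ahfaaafggbdgf$ffgagfgc  c
    6  bdgf$ffgagfgcahfaaafgg  g
    7  cahfaaafggbdgf$ffgagfg  g
    8  dgf$ffgagfgcahfaaafggb  b
    9  f$ffgagfgcahfaaafggbdg  g
   10  faaafggbdgf$ffgagfgcah  h
   11  ffgagfgcahfaaafggbdgf$  $
   12  fgagfgcahfaaafggbdgf$f  f
   13  fgcahfaaafggbdgf$ffgag  g
   14  fggbdgf$ffgagfgcahfaaa  a
   15  gagfgcahfaaafggbdgf$ff  f
   16  gbdgf$ffgagfgcahfaaafg  g
   17  gcahfaaafggbdgf$ffgagf  f
   18  gf$ffgagfgcahfaaafggbd  d
   19  gfgcahfaaafggbdgf$ffga  a
   20  ggbdgf$ffgagfgcahfaaaf  f
   21  hfaaafggbdgf$ffgagfgca  a

ffaagcggbgh$fgafgfdafa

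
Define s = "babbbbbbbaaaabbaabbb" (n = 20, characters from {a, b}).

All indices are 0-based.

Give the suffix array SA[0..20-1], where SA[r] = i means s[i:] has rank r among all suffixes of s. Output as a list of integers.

[9, 10, 11, 15, 12, 16, 1, 19, 8, 14, 0, 18, 7, 13, 17, 6, 5, 4, 3, 2]

sorted suffixes:
  #0 SA[0]=9  'aaaabbaabbb'
  #1 SA[1]=10  'aaabbaabbb'
  #2 SA[2]=11  'aabbaabbb'
  #3 SA[3]=15  'aabbb'
  #4 SA[4]=12  'abbaabbb'
  #5 SA[5]=16  'abbb'
  #6 SA[6]=1  'abbbbbbbaaaabbaabbb'
  #7 SA[7]=19  'b'
  #8 SA[8]=8  'baaaabbaabbb'
  #9 SA[9]=14  'baabbb'
  #10 SA[10]=0  'babbbbbbbaaaabbaabbb'
  #11 SA[11]=18  'bb'
  #12 SA[12]=7  'bbaaaabbaabbb'
  #13 SA[13]=13  'bbaabbb'
  #14 SA[14]=17  'bbb'
  #15 SA[15]=6  'bbbaaaabbaabbb'
  #16 SA[16]=5  'bbbbaaaabbaabbb'
  #17 SA[17]=4  'bbbbbaaaabbaabbb'
  #18 SA[18]=3  'bbbbbbaaaabbaabbb'
  #19 SA[19]=2  'bbbbbbbaaaabbaabbb'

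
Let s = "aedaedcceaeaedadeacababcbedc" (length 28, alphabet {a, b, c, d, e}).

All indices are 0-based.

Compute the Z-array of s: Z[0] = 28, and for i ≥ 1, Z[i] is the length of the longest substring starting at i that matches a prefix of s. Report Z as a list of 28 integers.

Z[0]=28
i=1: i≥r, start 0; Z[1]=0
i=2: i≥r, start 0; Z[2]=0
i=3: i≥r, start 0; Z[3]=3 scan→box=[3,6)
i=4: min(r-i=2, Z[1]=0)=0; Z[4]=0
i=5: min(r-i=1, Z[2]=0)=0; Z[5]=0
i=6: i≥r, start 0; Z[6]=0
i=7: i≥r, start 0; Z[7]=0
i=8: i≥r, start 0; Z[8]=0
i=9: i≥r, start 0; Z[9]=2 scan→box=[9,11)
i=10: min(r-i=1, Z[1]=0)=0; Z[10]=0
i=11: i≥r, start 0; Z[11]=4 scan→box=[11,15)
i=12: min(r-i=3, Z[1]=0)=0; Z[12]=0
i=13: min(r-i=2, Z[2]=0)=0; Z[13]=0
i=14: min(r-i=1, Z[3]=3)=1; Z[14]=1
i=15: i≥r, start 0; Z[15]=0
i=16: i≥r, start 0; Z[16]=0
i=17: i≥r, start 0; Z[17]=1 scan→box=[17,18)
i=18: i≥r, start 0; Z[18]=0
i=19: i≥r, start 0; Z[19]=1 scan→box=[19,20)
i=20: i≥r, start 0; Z[20]=0
i=21: i≥r, start 0; Z[21]=1 scan→box=[21,22)
i=22: i≥r, start 0; Z[22]=0
i=23: i≥r, start 0; Z[23]=0
i=24: i≥r, start 0; Z[24]=0
i=25: i≥r, start 0; Z[25]=0
i=26: i≥r, start 0; Z[26]=0
i=27: i≥r, start 0; Z[27]=0

[28, 0, 0, 3, 0, 0, 0, 0, 0, 2, 0, 4, 0, 0, 1, 0, 0, 1, 0, 1, 0, 1, 0, 0, 0, 0, 0, 0]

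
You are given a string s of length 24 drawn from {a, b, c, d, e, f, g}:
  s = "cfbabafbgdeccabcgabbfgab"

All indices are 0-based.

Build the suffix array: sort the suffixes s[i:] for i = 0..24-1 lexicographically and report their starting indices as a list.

sorted suffixes:
  #0 SA[0]=22  'ab'
  #1 SA[1]=3  'abafbgdeccabcgabbfgab'
  #2 SA[2]=17  'abbfgab'
  #3 SA[3]=13  'abcgabbfgab'
  #4 SA[4]=5  'afbgdeccabcgabbfgab'
  #5 SA[5]=23  'b'
  #6 SA[6]=2  'babafbgdeccabcgabbfgab'
  #7 SA[7]=4  'bafbgdeccabcgabbfgab'
  #8 SA[8]=18  'bbfgab'
  #9 SA[9]=14  'bcgabbfgab'
  #10 SA[10]=19  'bfgab'
  #11 SA[11]=7  'bgdeccabcgabbfgab'
  #12 SA[12]=12  'cabcgabbfgab'
  #13 SA[13]=11  'ccabcgabbfgab'
  #14 SA[14]=0  'cfbabafbgdeccabcgabbfgab'
  #15 SA[15]=15  'cgabbfgab'
  #16 SA[16]=9  'deccabcgabbfgab'
  #17 SA[17]=10  'eccabcgabbfgab'
  #18 SA[18]=1  'fbabafbgdeccabcgabbfgab'
  #19 SA[19]=6  'fbgdeccabcgabbfgab'
  #20 SA[20]=20  'fgab'
  #21 SA[21]=21  'gab'
  #22 SA[22]=16  'gabbfgab'
  #23 SA[23]=8  'gdeccabcgabbfgab'

[22, 3, 17, 13, 5, 23, 2, 4, 18, 14, 19, 7, 12, 11, 0, 15, 9, 10, 1, 6, 20, 21, 16, 8]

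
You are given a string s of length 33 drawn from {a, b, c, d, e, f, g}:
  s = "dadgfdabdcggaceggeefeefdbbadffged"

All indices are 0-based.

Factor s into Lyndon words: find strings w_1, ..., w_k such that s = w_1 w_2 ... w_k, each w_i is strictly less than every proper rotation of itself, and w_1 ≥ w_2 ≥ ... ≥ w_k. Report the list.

["d", "adgfd", "abdcggaceggeefeefdbbadffged"]

emit factor 1: 'd' (i=0, period=1)
emit factor 2: 'adgfd' (i=1, period=5)
emit factor 3: 'abdcggaceggeefeefdbbadffged' (i=6, period=27)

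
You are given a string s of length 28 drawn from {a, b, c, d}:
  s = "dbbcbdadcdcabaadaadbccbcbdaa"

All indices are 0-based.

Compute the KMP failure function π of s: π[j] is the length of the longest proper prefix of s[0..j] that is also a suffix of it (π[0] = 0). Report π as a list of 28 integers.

[0, 0, 0, 0, 0, 1, 0, 1, 0, 1, 0, 0, 0, 0, 0, 1, 0, 0, 1, 2, 0, 0, 0, 0, 0, 1, 0, 0]

π[0] = 0
j=1 s[j]='b': π[1]=0 (border '')
j=2 s[j]='b': π[2]=0 (border '')
j=3 s[j]='c': π[3]=0 (border '')
j=4 s[j]='b': π[4]=0 (border '')
j=5 s[j]='d': π[5]=1 (border 'd')
j=6 s[j]='a': k: 1→0; π[6]=0 (border '')
j=7 s[j]='d': π[7]=1 (border 'd')
j=8 s[j]='c': k: 1→0; π[8]=0 (border '')
j=9 s[j]='d': π[9]=1 (border 'd')
j=10 s[j]='c': k: 1→0; π[10]=0 (border '')
j=11 s[j]='a': π[11]=0 (border '')
j=12 s[j]='b': π[12]=0 (border '')
j=13 s[j]='a': π[13]=0 (border '')
j=14 s[j]='a': π[14]=0 (border '')
j=15 s[j]='d': π[15]=1 (border 'd')
j=16 s[j]='a': k: 1→0; π[16]=0 (border '')
j=17 s[j]='a': π[17]=0 (border '')
j=18 s[j]='d': π[18]=1 (border 'd')
j=19 s[j]='b': π[19]=2 (border 'db')
j=20 s[j]='c': k: 2→0; π[20]=0 (border '')
j=21 s[j]='c': π[21]=0 (border '')
j=22 s[j]='b': π[22]=0 (border '')
j=23 s[j]='c': π[23]=0 (border '')
j=24 s[j]='b': π[24]=0 (border '')
j=25 s[j]='d': π[25]=1 (border 'd')
j=26 s[j]='a': k: 1→0; π[26]=0 (border '')
j=27 s[j]='a': π[27]=0 (border '')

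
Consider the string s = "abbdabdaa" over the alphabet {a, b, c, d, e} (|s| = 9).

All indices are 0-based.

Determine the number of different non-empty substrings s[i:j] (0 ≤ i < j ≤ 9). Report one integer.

35

rank→(start, suffix):
  0 → (8, 'a')
  1 → (7, 'aa')
  2 → (0, 'abbdabdaa')
  3 → (4, 'abdaa')
  4 → (1, 'bbdabdaa')
  5 → (5, 'bdaa')
  6 → (2, 'bdabdaa')
  7 → (6, 'daa')
  8 → (3, 'dabdaa')

SA = [8, 7, 0, 4, 1, 5, 2, 6, 3]
rank  pair      lcp
   1  s[8:],s[7:]  1  'a'
   2  s[7:],s[0:]  1  'a'
   3  s[0:],s[4:]  2  'ab'
   4  s[4:],s[1:]  0  ''
   5  s[1:],s[5:]  1  'b'
   6  s[5:],s[2:]  3  'bda'
   7  s[2:],s[6:]  0  ''
   8  s[6:],s[3:]  2  'da'

n(n+1)/2 = 9·10/2 = 45
Σ LCP = 0 + 1 + 1 + 2 + 0 + 1 + 3 + 0 + 2 = 10
distinct = 45 − 10 = 35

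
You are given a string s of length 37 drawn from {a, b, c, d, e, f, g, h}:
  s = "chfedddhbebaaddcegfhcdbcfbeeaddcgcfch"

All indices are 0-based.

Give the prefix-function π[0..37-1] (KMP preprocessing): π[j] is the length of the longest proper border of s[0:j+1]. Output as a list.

[0, 0, 0, 0, 0, 0, 0, 0, 0, 0, 0, 0, 0, 0, 0, 1, 0, 0, 0, 0, 1, 0, 0, 1, 0, 0, 0, 0, 0, 0, 0, 1, 0, 1, 0, 1, 2]

π[0] = 0
j=1 s[j]='h': π[1]=0 (border '')
j=2 s[j]='f': π[2]=0 (border '')
j=3 s[j]='e': π[3]=0 (border '')
j=4 s[j]='d': π[4]=0 (border '')
j=5 s[j]='d': π[5]=0 (border '')
j=6 s[j]='d': π[6]=0 (border '')
j=7 s[j]='h': π[7]=0 (border '')
j=8 s[j]='b': π[8]=0 (border '')
j=9 s[j]='e': π[9]=0 (border '')
j=10 s[j]='b': π[10]=0 (border '')
j=11 s[j]='a': π[11]=0 (border '')
j=12 s[j]='a': π[12]=0 (border '')
j=13 s[j]='d': π[13]=0 (border '')
j=14 s[j]='d': π[14]=0 (border '')
j=15 s[j]='c': π[15]=1 (border 'c')
j=16 s[j]='e': k: 1→0; π[16]=0 (border '')
j=17 s[j]='g': π[17]=0 (border '')
j=18 s[j]='f': π[18]=0 (border '')
j=19 s[j]='h': π[19]=0 (border '')
j=20 s[j]='c': π[20]=1 (border 'c')
j=21 s[j]='d': k: 1→0; π[21]=0 (border '')
j=22 s[j]='b': π[22]=0 (border '')
j=23 s[j]='c': π[23]=1 (border 'c')
j=24 s[j]='f': k: 1→0; π[24]=0 (border '')
j=25 s[j]='b': π[25]=0 (border '')
j=26 s[j]='e': π[26]=0 (border '')
j=27 s[j]='e': π[27]=0 (border '')
j=28 s[j]='a': π[28]=0 (border '')
j=29 s[j]='d': π[29]=0 (border '')
j=30 s[j]='d': π[30]=0 (border '')
j=31 s[j]='c': π[31]=1 (border 'c')
j=32 s[j]='g': k: 1→0; π[32]=0 (border '')
j=33 s[j]='c': π[33]=1 (border 'c')
j=34 s[j]='f': k: 1→0; π[34]=0 (border '')
j=35 s[j]='c': π[35]=1 (border 'c')
j=36 s[j]='h': π[36]=2 (border 'ch')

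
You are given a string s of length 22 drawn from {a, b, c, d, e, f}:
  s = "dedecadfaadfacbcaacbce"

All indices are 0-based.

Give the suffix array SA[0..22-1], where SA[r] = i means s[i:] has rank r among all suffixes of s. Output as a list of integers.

[16, 8, 12, 17, 5, 9, 14, 19, 15, 4, 13, 18, 20, 2, 0, 6, 10, 21, 3, 1, 7, 11]

rank→(start, suffix):
  0 → (16, 'aacbce')
  1 → (8, 'aadfacbcaacbce')
  2 → (12, 'acbcaacbce')
  3 → (17, 'acbce')
  4 → (5, 'adfaadfacbcaacbce')
  5 → (9, 'adfacbcaacbce')
  6 → (14, 'bcaacbce')
  7 → (19, 'bce')
  8 → (15, 'caacbce')
  9 → (4, 'cadfaadfacbcaacbce')
  10 → (13, 'cbcaacbce')
  11 → (18, 'cbce')
  12 → (20, 'ce')
  13 → (2, 'decadfaadfacbcaacbce')
  14 → (0, 'dedecadfaadfacbcaacbce')
  15 → (6, 'dfaadfacbcaacbce')
  16 → (10, 'dfacbcaacbce')
  17 → (21, 'e')
  18 → (3, 'ecadfaadfacbcaacbce')
  19 → (1, 'edecadfaadfacbcaacbce')
  20 → (7, 'faadfacbcaacbce')
  21 → (11, 'facbcaacbce')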